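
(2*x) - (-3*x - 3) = 5*x + 3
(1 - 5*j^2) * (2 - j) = 5*j^3 - 10*j^2 - j + 2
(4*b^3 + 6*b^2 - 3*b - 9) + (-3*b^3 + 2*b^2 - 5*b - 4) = b^3 + 8*b^2 - 8*b - 13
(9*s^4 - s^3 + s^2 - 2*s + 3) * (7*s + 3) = 63*s^5 + 20*s^4 + 4*s^3 - 11*s^2 + 15*s + 9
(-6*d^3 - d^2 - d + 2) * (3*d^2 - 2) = -18*d^5 - 3*d^4 + 9*d^3 + 8*d^2 + 2*d - 4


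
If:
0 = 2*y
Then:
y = 0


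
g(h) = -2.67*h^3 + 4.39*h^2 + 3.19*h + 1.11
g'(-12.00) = -1255.61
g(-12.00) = 5208.75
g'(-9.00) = -724.64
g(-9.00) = 2274.42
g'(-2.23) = -56.22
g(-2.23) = 45.44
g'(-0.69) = -6.68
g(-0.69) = 1.88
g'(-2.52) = -69.80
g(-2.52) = 63.68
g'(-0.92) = -11.67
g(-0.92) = 3.97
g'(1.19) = 2.30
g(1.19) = 6.62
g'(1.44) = -0.78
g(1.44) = 6.83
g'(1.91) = -9.26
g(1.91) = 4.61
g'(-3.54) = -128.27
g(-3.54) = 163.28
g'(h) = -8.01*h^2 + 8.78*h + 3.19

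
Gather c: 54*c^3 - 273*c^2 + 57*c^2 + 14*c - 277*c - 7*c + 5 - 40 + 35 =54*c^3 - 216*c^2 - 270*c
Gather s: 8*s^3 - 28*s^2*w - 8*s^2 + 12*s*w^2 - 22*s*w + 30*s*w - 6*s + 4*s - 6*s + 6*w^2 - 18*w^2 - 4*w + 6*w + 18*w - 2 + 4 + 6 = 8*s^3 + s^2*(-28*w - 8) + s*(12*w^2 + 8*w - 8) - 12*w^2 + 20*w + 8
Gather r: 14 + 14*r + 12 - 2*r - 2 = 12*r + 24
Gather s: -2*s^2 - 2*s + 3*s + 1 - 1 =-2*s^2 + s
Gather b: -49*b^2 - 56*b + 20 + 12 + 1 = -49*b^2 - 56*b + 33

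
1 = 1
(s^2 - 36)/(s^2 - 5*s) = (s^2 - 36)/(s*(s - 5))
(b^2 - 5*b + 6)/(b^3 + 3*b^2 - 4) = (b^2 - 5*b + 6)/(b^3 + 3*b^2 - 4)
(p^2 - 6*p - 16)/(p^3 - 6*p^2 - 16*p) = 1/p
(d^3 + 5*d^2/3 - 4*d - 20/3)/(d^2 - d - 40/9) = 3*(d^2 - 4)/(3*d - 8)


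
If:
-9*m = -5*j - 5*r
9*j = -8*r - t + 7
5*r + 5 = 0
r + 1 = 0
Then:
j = 5/3 - t/9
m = 10/27 - 5*t/81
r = -1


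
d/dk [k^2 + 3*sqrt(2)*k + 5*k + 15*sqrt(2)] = 2*k + 3*sqrt(2) + 5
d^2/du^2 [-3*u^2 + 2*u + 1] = -6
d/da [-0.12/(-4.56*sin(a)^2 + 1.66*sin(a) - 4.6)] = (0.1992 - 1.0944*sin(a))*cos(a)/(4.56*sin(a)^2 - 1.66*sin(a) + 4.6)^2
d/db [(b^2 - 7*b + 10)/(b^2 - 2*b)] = 5/b^2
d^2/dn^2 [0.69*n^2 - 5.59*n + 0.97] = 1.38000000000000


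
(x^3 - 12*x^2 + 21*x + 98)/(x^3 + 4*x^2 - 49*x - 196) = (x^2 - 5*x - 14)/(x^2 + 11*x + 28)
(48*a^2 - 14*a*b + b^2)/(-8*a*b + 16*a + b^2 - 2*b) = (-6*a + b)/(b - 2)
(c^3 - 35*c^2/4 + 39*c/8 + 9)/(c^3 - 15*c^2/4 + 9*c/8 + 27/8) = (c - 8)/(c - 3)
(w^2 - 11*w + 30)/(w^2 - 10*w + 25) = (w - 6)/(w - 5)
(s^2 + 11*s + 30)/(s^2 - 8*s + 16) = (s^2 + 11*s + 30)/(s^2 - 8*s + 16)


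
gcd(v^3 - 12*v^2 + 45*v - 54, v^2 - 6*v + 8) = 1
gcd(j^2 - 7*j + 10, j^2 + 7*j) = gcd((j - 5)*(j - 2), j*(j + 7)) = 1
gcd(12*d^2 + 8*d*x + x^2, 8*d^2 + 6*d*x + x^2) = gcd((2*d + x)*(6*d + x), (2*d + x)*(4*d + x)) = 2*d + x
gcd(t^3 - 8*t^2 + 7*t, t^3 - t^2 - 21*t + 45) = 1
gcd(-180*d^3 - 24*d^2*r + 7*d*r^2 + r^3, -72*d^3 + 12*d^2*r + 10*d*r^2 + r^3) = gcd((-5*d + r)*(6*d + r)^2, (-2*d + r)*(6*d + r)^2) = 36*d^2 + 12*d*r + r^2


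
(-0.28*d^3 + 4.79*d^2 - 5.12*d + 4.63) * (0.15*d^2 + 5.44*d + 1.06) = -0.042*d^5 - 0.8047*d^4 + 24.9928*d^3 - 22.0809*d^2 + 19.76*d + 4.9078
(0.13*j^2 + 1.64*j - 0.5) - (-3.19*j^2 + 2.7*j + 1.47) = 3.32*j^2 - 1.06*j - 1.97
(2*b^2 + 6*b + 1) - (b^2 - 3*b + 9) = b^2 + 9*b - 8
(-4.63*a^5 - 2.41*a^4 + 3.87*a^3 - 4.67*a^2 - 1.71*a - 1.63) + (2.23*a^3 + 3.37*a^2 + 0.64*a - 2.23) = -4.63*a^5 - 2.41*a^4 + 6.1*a^3 - 1.3*a^2 - 1.07*a - 3.86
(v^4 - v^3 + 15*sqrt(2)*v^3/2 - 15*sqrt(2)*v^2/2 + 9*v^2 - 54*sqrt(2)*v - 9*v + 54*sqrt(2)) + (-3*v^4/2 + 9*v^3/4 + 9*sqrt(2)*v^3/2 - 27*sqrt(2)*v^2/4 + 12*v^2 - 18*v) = -v^4/2 + 5*v^3/4 + 12*sqrt(2)*v^3 - 57*sqrt(2)*v^2/4 + 21*v^2 - 54*sqrt(2)*v - 27*v + 54*sqrt(2)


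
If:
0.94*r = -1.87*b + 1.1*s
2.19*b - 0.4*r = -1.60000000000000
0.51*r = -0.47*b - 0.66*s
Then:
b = -0.57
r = 0.85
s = -0.25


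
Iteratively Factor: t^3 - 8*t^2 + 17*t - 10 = (t - 1)*(t^2 - 7*t + 10) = (t - 2)*(t - 1)*(t - 5)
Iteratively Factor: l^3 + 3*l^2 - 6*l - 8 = (l - 2)*(l^2 + 5*l + 4) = (l - 2)*(l + 4)*(l + 1)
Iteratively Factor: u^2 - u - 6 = (u - 3)*(u + 2)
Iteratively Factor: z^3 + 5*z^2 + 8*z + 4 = (z + 2)*(z^2 + 3*z + 2) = (z + 1)*(z + 2)*(z + 2)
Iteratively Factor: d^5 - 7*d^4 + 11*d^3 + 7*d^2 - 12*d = (d + 1)*(d^4 - 8*d^3 + 19*d^2 - 12*d) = d*(d + 1)*(d^3 - 8*d^2 + 19*d - 12) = d*(d - 3)*(d + 1)*(d^2 - 5*d + 4) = d*(d - 3)*(d - 1)*(d + 1)*(d - 4)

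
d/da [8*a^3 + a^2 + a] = 24*a^2 + 2*a + 1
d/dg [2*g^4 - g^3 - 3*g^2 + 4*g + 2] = 8*g^3 - 3*g^2 - 6*g + 4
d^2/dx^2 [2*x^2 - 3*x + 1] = 4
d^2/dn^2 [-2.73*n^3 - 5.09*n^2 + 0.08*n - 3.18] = -16.38*n - 10.18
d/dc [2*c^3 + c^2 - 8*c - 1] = 6*c^2 + 2*c - 8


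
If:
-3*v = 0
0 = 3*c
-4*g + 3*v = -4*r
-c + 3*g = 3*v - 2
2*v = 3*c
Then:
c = 0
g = -2/3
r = -2/3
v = 0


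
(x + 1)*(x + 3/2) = x^2 + 5*x/2 + 3/2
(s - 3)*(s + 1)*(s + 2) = s^3 - 7*s - 6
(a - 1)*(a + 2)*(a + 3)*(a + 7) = a^4 + 11*a^3 + 29*a^2 + a - 42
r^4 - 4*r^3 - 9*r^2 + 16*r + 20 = (r - 5)*(r - 2)*(r + 1)*(r + 2)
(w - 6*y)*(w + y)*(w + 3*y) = w^3 - 2*w^2*y - 21*w*y^2 - 18*y^3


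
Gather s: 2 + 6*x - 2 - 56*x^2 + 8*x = -56*x^2 + 14*x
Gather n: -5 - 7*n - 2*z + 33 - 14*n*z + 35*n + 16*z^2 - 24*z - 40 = n*(28 - 14*z) + 16*z^2 - 26*z - 12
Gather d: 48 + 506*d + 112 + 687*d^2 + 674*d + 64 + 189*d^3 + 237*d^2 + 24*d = 189*d^3 + 924*d^2 + 1204*d + 224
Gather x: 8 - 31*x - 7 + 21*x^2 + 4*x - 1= 21*x^2 - 27*x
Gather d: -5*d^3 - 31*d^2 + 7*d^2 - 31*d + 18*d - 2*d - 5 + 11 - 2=-5*d^3 - 24*d^2 - 15*d + 4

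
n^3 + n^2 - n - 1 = (n - 1)*(n + 1)^2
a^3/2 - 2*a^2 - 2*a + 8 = (a/2 + 1)*(a - 4)*(a - 2)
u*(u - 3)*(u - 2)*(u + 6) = u^4 + u^3 - 24*u^2 + 36*u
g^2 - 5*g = g*(g - 5)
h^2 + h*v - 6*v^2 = (h - 2*v)*(h + 3*v)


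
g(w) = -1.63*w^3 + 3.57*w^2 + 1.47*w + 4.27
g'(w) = -4.89*w^2 + 7.14*w + 1.47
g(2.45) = 5.33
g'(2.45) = -10.39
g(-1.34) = 12.63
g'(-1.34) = -16.88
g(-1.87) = 24.66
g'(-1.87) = -28.98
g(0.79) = 6.86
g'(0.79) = 4.06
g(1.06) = 7.90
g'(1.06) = 3.54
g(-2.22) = 36.43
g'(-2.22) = -38.48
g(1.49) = 8.99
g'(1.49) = 1.25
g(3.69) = -23.59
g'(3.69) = -38.77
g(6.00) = -210.47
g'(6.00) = -131.73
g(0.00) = 4.27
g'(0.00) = 1.47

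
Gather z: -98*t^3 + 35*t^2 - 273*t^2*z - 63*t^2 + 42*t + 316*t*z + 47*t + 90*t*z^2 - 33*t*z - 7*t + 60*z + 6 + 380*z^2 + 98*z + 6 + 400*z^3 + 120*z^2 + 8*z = -98*t^3 - 28*t^2 + 82*t + 400*z^3 + z^2*(90*t + 500) + z*(-273*t^2 + 283*t + 166) + 12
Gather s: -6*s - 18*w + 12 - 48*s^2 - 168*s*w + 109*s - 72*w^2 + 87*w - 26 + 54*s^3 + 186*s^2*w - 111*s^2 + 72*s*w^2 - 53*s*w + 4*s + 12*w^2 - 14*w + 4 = 54*s^3 + s^2*(186*w - 159) + s*(72*w^2 - 221*w + 107) - 60*w^2 + 55*w - 10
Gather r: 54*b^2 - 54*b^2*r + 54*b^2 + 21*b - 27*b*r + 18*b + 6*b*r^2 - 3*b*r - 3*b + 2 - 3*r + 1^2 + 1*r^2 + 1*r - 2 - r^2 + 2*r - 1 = 108*b^2 + 6*b*r^2 + 36*b + r*(-54*b^2 - 30*b)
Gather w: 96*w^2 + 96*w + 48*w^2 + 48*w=144*w^2 + 144*w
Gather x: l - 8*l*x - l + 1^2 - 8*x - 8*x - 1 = x*(-8*l - 16)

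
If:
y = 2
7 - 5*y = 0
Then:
No Solution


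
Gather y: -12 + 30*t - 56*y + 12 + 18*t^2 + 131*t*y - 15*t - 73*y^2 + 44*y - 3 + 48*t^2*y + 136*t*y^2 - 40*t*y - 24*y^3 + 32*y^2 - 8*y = 18*t^2 + 15*t - 24*y^3 + y^2*(136*t - 41) + y*(48*t^2 + 91*t - 20) - 3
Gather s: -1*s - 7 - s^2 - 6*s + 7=-s^2 - 7*s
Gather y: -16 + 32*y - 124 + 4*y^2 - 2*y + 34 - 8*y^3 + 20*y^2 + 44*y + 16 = -8*y^3 + 24*y^2 + 74*y - 90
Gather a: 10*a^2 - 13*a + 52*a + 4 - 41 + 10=10*a^2 + 39*a - 27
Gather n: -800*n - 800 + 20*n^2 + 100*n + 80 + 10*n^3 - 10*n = 10*n^3 + 20*n^2 - 710*n - 720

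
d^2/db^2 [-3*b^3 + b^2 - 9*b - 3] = 2 - 18*b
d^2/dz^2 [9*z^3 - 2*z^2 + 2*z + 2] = 54*z - 4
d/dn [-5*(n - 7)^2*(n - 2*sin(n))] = (5*n - 35)*(-2*n + (n - 7)*(2*cos(n) - 1) + 4*sin(n))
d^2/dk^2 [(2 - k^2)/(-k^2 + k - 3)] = 2*(k^3 - 15*k^2 + 6*k + 13)/(k^6 - 3*k^5 + 12*k^4 - 19*k^3 + 36*k^2 - 27*k + 27)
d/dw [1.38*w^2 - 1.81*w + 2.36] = 2.76*w - 1.81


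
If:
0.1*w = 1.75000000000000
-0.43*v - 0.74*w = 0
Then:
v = -30.12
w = 17.50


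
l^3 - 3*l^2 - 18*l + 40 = (l - 5)*(l - 2)*(l + 4)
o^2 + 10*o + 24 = (o + 4)*(o + 6)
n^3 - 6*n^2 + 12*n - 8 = (n - 2)^3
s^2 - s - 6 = (s - 3)*(s + 2)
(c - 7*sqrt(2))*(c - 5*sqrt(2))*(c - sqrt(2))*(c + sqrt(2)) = c^4 - 12*sqrt(2)*c^3 + 68*c^2 + 24*sqrt(2)*c - 140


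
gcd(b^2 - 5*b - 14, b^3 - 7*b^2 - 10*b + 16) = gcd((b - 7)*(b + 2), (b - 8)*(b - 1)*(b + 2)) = b + 2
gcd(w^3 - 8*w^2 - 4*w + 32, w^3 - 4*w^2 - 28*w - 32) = w^2 - 6*w - 16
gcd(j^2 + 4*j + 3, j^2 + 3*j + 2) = j + 1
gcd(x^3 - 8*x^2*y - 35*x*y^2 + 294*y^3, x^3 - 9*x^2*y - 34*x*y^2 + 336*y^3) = x^2 - x*y - 42*y^2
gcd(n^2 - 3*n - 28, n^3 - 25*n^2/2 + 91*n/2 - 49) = n - 7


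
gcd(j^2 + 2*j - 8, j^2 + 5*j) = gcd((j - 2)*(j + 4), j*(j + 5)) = 1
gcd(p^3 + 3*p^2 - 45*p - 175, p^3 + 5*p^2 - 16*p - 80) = p + 5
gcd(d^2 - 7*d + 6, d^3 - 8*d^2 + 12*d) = d - 6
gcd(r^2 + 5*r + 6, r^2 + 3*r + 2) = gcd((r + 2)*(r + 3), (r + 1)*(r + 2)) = r + 2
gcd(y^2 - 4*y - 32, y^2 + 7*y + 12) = y + 4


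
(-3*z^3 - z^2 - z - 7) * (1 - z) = 3*z^4 - 2*z^3 + 6*z - 7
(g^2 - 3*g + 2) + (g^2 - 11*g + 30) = 2*g^2 - 14*g + 32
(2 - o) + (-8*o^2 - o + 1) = -8*o^2 - 2*o + 3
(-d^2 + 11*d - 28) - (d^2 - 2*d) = -2*d^2 + 13*d - 28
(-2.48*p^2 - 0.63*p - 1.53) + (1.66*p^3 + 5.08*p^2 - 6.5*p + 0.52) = 1.66*p^3 + 2.6*p^2 - 7.13*p - 1.01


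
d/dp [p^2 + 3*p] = 2*p + 3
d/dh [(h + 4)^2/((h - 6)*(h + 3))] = (-11*h^2 - 68*h - 96)/(h^4 - 6*h^3 - 27*h^2 + 108*h + 324)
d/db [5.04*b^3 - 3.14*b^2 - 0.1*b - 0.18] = 15.12*b^2 - 6.28*b - 0.1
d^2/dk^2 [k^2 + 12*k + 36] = 2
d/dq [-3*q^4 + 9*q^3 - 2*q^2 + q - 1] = -12*q^3 + 27*q^2 - 4*q + 1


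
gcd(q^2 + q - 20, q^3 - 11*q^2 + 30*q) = 1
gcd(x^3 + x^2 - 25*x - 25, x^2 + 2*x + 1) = x + 1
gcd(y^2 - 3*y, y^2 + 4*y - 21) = y - 3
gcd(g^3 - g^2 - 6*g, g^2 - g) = g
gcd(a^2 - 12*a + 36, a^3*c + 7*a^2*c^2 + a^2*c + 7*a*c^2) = 1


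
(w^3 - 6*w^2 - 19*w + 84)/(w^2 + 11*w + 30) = (w^3 - 6*w^2 - 19*w + 84)/(w^2 + 11*w + 30)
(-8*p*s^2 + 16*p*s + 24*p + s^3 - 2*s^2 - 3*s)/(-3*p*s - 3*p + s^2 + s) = (8*p*s - 24*p - s^2 + 3*s)/(3*p - s)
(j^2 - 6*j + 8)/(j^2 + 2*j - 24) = (j - 2)/(j + 6)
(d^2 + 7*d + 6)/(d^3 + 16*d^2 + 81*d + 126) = (d + 1)/(d^2 + 10*d + 21)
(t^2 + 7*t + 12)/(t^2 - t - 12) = (t + 4)/(t - 4)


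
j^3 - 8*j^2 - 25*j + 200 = (j - 8)*(j - 5)*(j + 5)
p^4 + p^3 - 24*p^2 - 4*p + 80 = (p - 4)*(p - 2)*(p + 2)*(p + 5)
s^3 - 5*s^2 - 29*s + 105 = (s - 7)*(s - 3)*(s + 5)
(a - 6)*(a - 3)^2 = a^3 - 12*a^2 + 45*a - 54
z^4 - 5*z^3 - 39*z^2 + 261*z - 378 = (z - 6)*(z - 3)^2*(z + 7)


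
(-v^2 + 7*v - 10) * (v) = -v^3 + 7*v^2 - 10*v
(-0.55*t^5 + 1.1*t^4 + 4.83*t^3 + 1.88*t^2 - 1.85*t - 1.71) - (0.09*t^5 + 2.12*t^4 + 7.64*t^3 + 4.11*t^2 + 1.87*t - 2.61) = -0.64*t^5 - 1.02*t^4 - 2.81*t^3 - 2.23*t^2 - 3.72*t + 0.9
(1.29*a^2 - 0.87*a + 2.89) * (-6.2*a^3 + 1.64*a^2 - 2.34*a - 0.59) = -7.998*a^5 + 7.5096*a^4 - 22.3634*a^3 + 6.0143*a^2 - 6.2493*a - 1.7051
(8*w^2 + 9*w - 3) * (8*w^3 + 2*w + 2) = 64*w^5 + 72*w^4 - 8*w^3 + 34*w^2 + 12*w - 6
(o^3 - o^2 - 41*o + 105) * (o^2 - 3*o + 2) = o^5 - 4*o^4 - 36*o^3 + 226*o^2 - 397*o + 210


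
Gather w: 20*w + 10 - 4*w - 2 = 16*w + 8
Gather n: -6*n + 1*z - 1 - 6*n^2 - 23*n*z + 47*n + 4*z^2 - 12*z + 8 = -6*n^2 + n*(41 - 23*z) + 4*z^2 - 11*z + 7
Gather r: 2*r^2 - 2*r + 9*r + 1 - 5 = 2*r^2 + 7*r - 4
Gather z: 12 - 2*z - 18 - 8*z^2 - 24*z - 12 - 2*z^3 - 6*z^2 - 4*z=-2*z^3 - 14*z^2 - 30*z - 18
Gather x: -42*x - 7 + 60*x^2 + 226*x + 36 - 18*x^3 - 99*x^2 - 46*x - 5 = -18*x^3 - 39*x^2 + 138*x + 24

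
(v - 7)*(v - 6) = v^2 - 13*v + 42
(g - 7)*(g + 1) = g^2 - 6*g - 7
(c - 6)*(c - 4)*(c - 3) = c^3 - 13*c^2 + 54*c - 72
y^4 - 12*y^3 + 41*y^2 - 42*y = y*(y - 7)*(y - 3)*(y - 2)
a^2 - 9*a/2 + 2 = (a - 4)*(a - 1/2)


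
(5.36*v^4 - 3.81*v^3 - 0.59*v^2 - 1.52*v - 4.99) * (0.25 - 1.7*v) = -9.112*v^5 + 7.817*v^4 + 0.0504999999999999*v^3 + 2.4365*v^2 + 8.103*v - 1.2475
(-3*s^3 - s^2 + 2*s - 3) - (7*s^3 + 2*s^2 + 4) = -10*s^3 - 3*s^2 + 2*s - 7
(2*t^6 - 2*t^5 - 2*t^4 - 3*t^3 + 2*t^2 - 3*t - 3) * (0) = 0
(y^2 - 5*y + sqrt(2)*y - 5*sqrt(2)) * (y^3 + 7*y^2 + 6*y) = y^5 + sqrt(2)*y^4 + 2*y^4 - 29*y^3 + 2*sqrt(2)*y^3 - 29*sqrt(2)*y^2 - 30*y^2 - 30*sqrt(2)*y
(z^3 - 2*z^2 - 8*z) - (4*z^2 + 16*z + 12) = z^3 - 6*z^2 - 24*z - 12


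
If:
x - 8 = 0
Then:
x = 8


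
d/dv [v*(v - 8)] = 2*v - 8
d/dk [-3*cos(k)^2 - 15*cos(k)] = 3*(2*cos(k) + 5)*sin(k)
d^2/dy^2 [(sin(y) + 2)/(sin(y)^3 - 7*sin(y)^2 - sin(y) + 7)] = (-4*(1 - cos(2*y))^2*sin(y) + 41*(1 - cos(2*y))^2 - 615*sin(y) - 103*sin(3*y) + 686*cos(2*y) - 19*cos(4*y) - 1523)/((sin(y) - 7)^3*(cos(2*y) + 1)^2)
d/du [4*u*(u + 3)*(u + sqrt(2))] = 12*u^2 + 8*sqrt(2)*u + 24*u + 12*sqrt(2)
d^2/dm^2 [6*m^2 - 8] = 12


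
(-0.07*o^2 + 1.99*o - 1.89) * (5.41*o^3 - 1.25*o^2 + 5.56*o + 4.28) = -0.3787*o^5 + 10.8534*o^4 - 13.1016*o^3 + 13.1273*o^2 - 1.9912*o - 8.0892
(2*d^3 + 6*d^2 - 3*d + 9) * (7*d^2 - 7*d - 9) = 14*d^5 + 28*d^4 - 81*d^3 + 30*d^2 - 36*d - 81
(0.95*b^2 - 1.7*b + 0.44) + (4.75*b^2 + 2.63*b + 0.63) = 5.7*b^2 + 0.93*b + 1.07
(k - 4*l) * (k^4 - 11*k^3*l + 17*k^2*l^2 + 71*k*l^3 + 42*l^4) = k^5 - 15*k^4*l + 61*k^3*l^2 + 3*k^2*l^3 - 242*k*l^4 - 168*l^5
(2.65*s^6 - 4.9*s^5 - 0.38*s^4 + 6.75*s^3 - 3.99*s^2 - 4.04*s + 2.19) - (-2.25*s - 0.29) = 2.65*s^6 - 4.9*s^5 - 0.38*s^4 + 6.75*s^3 - 3.99*s^2 - 1.79*s + 2.48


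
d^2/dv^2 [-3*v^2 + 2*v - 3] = -6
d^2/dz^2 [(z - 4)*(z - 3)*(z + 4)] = 6*z - 6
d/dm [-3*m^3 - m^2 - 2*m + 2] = -9*m^2 - 2*m - 2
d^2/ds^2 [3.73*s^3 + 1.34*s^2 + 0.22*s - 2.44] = 22.38*s + 2.68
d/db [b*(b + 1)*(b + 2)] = 3*b^2 + 6*b + 2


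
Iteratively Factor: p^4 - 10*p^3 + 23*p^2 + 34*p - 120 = (p - 4)*(p^3 - 6*p^2 - p + 30) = (p - 4)*(p - 3)*(p^2 - 3*p - 10) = (p - 5)*(p - 4)*(p - 3)*(p + 2)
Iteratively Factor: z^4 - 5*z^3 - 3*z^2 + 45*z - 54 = (z - 2)*(z^3 - 3*z^2 - 9*z + 27) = (z - 3)*(z - 2)*(z^2 - 9) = (z - 3)^2*(z - 2)*(z + 3)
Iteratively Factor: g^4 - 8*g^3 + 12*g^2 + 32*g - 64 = (g - 4)*(g^3 - 4*g^2 - 4*g + 16) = (g - 4)^2*(g^2 - 4) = (g - 4)^2*(g - 2)*(g + 2)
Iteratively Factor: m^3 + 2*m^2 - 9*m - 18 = (m + 2)*(m^2 - 9) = (m - 3)*(m + 2)*(m + 3)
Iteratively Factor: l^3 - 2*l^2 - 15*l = (l + 3)*(l^2 - 5*l) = (l - 5)*(l + 3)*(l)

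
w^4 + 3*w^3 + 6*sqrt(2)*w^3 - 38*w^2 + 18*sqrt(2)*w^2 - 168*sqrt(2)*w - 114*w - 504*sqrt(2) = (w + 3)*(w - 4*sqrt(2))*(w + 3*sqrt(2))*(w + 7*sqrt(2))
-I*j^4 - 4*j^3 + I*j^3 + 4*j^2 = j^2*(j - 4*I)*(-I*j + I)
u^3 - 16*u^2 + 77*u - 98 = (u - 7)^2*(u - 2)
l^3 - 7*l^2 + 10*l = l*(l - 5)*(l - 2)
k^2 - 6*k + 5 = (k - 5)*(k - 1)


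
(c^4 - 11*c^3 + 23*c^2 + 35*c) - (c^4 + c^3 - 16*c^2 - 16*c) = -12*c^3 + 39*c^2 + 51*c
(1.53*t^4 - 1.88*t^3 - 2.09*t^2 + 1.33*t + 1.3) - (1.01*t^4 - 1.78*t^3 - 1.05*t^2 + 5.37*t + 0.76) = 0.52*t^4 - 0.0999999999999999*t^3 - 1.04*t^2 - 4.04*t + 0.54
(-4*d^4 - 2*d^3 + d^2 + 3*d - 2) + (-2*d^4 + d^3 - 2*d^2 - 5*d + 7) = -6*d^4 - d^3 - d^2 - 2*d + 5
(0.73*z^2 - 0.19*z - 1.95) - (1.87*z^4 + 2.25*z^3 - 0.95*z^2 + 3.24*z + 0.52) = -1.87*z^4 - 2.25*z^3 + 1.68*z^2 - 3.43*z - 2.47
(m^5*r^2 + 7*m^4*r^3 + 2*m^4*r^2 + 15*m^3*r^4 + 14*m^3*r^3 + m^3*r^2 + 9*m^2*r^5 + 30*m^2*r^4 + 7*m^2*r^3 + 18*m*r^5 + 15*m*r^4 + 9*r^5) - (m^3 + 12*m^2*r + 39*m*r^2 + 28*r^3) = m^5*r^2 + 7*m^4*r^3 + 2*m^4*r^2 + 15*m^3*r^4 + 14*m^3*r^3 + m^3*r^2 - m^3 + 9*m^2*r^5 + 30*m^2*r^4 + 7*m^2*r^3 - 12*m^2*r + 18*m*r^5 + 15*m*r^4 - 39*m*r^2 + 9*r^5 - 28*r^3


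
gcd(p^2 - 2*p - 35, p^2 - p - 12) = 1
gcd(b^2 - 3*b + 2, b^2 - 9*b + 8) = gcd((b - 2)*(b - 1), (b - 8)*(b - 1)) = b - 1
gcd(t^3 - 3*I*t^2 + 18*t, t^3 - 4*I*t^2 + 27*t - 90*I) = t - 6*I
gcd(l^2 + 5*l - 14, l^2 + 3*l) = 1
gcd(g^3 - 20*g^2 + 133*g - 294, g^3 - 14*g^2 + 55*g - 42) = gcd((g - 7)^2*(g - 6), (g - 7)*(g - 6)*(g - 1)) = g^2 - 13*g + 42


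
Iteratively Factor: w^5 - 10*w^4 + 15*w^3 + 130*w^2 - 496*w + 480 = (w - 5)*(w^4 - 5*w^3 - 10*w^2 + 80*w - 96) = (w - 5)*(w - 4)*(w^3 - w^2 - 14*w + 24) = (w - 5)*(w - 4)*(w - 3)*(w^2 + 2*w - 8) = (w - 5)*(w - 4)*(w - 3)*(w + 4)*(w - 2)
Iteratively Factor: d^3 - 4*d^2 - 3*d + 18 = (d - 3)*(d^2 - d - 6) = (d - 3)*(d + 2)*(d - 3)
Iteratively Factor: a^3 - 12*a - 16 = (a + 2)*(a^2 - 2*a - 8) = (a - 4)*(a + 2)*(a + 2)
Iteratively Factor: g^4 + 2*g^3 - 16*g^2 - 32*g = (g + 4)*(g^3 - 2*g^2 - 8*g) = (g + 2)*(g + 4)*(g^2 - 4*g) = g*(g + 2)*(g + 4)*(g - 4)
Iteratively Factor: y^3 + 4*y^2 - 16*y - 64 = (y + 4)*(y^2 - 16) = (y + 4)^2*(y - 4)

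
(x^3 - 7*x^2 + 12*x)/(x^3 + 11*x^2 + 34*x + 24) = x*(x^2 - 7*x + 12)/(x^3 + 11*x^2 + 34*x + 24)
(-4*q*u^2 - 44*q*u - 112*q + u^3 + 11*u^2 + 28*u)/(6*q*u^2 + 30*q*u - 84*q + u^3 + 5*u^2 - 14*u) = (-4*q*u - 16*q + u^2 + 4*u)/(6*q*u - 12*q + u^2 - 2*u)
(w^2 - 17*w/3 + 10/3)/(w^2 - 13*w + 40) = (w - 2/3)/(w - 8)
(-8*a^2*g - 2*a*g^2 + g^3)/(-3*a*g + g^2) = (8*a^2 + 2*a*g - g^2)/(3*a - g)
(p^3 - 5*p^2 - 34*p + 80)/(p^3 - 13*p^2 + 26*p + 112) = (p^2 + 3*p - 10)/(p^2 - 5*p - 14)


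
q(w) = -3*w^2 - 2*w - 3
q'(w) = -6*w - 2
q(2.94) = -34.81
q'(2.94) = -19.64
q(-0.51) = -2.76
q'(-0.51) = 1.06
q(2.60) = -28.48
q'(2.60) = -17.60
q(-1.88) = -9.84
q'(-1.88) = 9.28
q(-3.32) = -29.43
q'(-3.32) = 17.92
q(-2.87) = -21.97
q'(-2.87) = 15.22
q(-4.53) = -55.50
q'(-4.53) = 25.18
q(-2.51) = -16.88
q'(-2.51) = 13.06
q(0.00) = -3.00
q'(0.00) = -2.00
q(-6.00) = -99.00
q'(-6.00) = 34.00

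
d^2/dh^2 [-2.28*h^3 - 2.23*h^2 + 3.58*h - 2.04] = -13.68*h - 4.46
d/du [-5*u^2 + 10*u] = 10 - 10*u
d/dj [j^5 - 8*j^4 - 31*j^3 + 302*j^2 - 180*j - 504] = 5*j^4 - 32*j^3 - 93*j^2 + 604*j - 180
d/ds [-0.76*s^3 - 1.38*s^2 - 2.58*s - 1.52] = -2.28*s^2 - 2.76*s - 2.58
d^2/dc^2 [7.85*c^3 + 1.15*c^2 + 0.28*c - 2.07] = 47.1*c + 2.3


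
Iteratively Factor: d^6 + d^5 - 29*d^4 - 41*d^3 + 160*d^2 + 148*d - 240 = (d - 1)*(d^5 + 2*d^4 - 27*d^3 - 68*d^2 + 92*d + 240) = (d - 2)*(d - 1)*(d^4 + 4*d^3 - 19*d^2 - 106*d - 120) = (d - 2)*(d - 1)*(d + 4)*(d^3 - 19*d - 30) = (d - 2)*(d - 1)*(d + 3)*(d + 4)*(d^2 - 3*d - 10) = (d - 2)*(d - 1)*(d + 2)*(d + 3)*(d + 4)*(d - 5)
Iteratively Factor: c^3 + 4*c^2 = (c)*(c^2 + 4*c) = c*(c + 4)*(c)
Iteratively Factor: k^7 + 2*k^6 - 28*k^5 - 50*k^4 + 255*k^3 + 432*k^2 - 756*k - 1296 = (k - 3)*(k^6 + 5*k^5 - 13*k^4 - 89*k^3 - 12*k^2 + 396*k + 432) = (k - 3)^2*(k^5 + 8*k^4 + 11*k^3 - 56*k^2 - 180*k - 144) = (k - 3)^2*(k + 2)*(k^4 + 6*k^3 - k^2 - 54*k - 72) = (k - 3)^3*(k + 2)*(k^3 + 9*k^2 + 26*k + 24) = (k - 3)^3*(k + 2)*(k + 4)*(k^2 + 5*k + 6) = (k - 3)^3*(k + 2)^2*(k + 4)*(k + 3)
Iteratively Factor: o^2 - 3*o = (o - 3)*(o)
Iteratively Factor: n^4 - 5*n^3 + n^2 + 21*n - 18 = (n - 3)*(n^3 - 2*n^2 - 5*n + 6) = (n - 3)*(n + 2)*(n^2 - 4*n + 3) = (n - 3)^2*(n + 2)*(n - 1)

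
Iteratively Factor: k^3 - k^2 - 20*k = (k)*(k^2 - k - 20) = k*(k - 5)*(k + 4)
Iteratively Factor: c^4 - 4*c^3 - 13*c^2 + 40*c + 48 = (c - 4)*(c^3 - 13*c - 12) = (c - 4)*(c + 3)*(c^2 - 3*c - 4) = (c - 4)^2*(c + 3)*(c + 1)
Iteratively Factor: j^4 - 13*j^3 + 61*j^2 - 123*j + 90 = (j - 5)*(j^3 - 8*j^2 + 21*j - 18) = (j - 5)*(j - 3)*(j^2 - 5*j + 6) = (j - 5)*(j - 3)*(j - 2)*(j - 3)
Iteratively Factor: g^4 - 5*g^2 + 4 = (g - 1)*(g^3 + g^2 - 4*g - 4) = (g - 1)*(g + 1)*(g^2 - 4) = (g - 1)*(g + 1)*(g + 2)*(g - 2)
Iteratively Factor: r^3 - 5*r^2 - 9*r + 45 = (r - 5)*(r^2 - 9) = (r - 5)*(r + 3)*(r - 3)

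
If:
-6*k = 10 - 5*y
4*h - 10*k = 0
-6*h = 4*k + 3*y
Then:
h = -75/113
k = -30/113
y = 190/113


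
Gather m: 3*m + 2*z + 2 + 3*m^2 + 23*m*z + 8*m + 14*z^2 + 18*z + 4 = 3*m^2 + m*(23*z + 11) + 14*z^2 + 20*z + 6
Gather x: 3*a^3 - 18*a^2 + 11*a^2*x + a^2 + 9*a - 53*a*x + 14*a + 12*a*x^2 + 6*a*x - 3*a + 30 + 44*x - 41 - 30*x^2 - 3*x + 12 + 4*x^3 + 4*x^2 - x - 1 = 3*a^3 - 17*a^2 + 20*a + 4*x^3 + x^2*(12*a - 26) + x*(11*a^2 - 47*a + 40)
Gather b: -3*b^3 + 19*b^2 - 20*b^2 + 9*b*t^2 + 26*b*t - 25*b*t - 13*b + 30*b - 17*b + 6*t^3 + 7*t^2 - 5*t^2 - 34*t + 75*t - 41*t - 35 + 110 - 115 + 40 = -3*b^3 - b^2 + b*(9*t^2 + t) + 6*t^3 + 2*t^2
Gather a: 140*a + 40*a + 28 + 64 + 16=180*a + 108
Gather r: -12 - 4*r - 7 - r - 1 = -5*r - 20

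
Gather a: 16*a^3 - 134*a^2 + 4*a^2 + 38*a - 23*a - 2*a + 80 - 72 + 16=16*a^3 - 130*a^2 + 13*a + 24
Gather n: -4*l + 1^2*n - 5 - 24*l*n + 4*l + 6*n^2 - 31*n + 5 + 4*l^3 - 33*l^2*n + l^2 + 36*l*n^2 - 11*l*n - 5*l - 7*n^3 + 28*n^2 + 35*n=4*l^3 + l^2 - 5*l - 7*n^3 + n^2*(36*l + 34) + n*(-33*l^2 - 35*l + 5)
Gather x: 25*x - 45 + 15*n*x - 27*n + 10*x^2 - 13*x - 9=-27*n + 10*x^2 + x*(15*n + 12) - 54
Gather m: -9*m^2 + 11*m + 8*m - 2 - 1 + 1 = -9*m^2 + 19*m - 2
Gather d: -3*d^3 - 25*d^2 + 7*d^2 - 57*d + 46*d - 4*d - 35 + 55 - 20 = -3*d^3 - 18*d^2 - 15*d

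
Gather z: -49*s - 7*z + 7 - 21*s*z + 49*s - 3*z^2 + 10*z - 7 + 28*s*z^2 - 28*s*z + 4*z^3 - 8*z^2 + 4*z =4*z^3 + z^2*(28*s - 11) + z*(7 - 49*s)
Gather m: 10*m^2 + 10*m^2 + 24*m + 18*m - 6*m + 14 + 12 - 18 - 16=20*m^2 + 36*m - 8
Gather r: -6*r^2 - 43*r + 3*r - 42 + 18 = -6*r^2 - 40*r - 24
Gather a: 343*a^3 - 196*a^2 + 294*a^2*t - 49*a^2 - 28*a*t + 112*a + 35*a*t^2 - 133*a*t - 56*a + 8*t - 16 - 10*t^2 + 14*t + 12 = 343*a^3 + a^2*(294*t - 245) + a*(35*t^2 - 161*t + 56) - 10*t^2 + 22*t - 4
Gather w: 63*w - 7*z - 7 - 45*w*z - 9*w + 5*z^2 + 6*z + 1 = w*(54 - 45*z) + 5*z^2 - z - 6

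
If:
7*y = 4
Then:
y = 4/7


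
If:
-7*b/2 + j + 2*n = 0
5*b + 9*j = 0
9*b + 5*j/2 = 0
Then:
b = 0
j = 0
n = 0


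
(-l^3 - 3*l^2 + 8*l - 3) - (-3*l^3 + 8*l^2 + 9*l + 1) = 2*l^3 - 11*l^2 - l - 4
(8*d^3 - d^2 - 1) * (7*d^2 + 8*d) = 56*d^5 + 57*d^4 - 8*d^3 - 7*d^2 - 8*d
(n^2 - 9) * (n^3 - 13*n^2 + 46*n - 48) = n^5 - 13*n^4 + 37*n^3 + 69*n^2 - 414*n + 432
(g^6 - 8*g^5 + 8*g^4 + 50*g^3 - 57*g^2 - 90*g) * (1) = g^6 - 8*g^5 + 8*g^4 + 50*g^3 - 57*g^2 - 90*g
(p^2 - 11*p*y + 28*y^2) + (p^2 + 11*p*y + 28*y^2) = 2*p^2 + 56*y^2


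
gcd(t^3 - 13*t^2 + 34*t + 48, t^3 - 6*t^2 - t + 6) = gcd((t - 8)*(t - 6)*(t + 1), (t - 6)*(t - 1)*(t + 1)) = t^2 - 5*t - 6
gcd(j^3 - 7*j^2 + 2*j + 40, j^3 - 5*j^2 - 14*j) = j + 2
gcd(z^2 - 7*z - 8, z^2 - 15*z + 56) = z - 8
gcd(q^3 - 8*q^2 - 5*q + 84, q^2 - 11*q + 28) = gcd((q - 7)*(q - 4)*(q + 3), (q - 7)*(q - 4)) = q^2 - 11*q + 28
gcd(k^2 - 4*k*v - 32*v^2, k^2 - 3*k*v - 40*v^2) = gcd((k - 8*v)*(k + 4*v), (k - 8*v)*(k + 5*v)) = -k + 8*v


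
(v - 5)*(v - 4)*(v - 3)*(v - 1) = v^4 - 13*v^3 + 59*v^2 - 107*v + 60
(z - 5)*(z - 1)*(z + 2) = z^3 - 4*z^2 - 7*z + 10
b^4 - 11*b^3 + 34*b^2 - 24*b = b*(b - 6)*(b - 4)*(b - 1)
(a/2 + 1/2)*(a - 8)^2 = a^3/2 - 15*a^2/2 + 24*a + 32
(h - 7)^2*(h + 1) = h^3 - 13*h^2 + 35*h + 49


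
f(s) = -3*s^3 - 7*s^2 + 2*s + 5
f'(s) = -9*s^2 - 14*s + 2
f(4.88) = -500.58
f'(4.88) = -280.65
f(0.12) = 5.13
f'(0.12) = 0.19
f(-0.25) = 4.11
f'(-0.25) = 4.94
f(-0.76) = 0.75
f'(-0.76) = 7.44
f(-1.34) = -3.03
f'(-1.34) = 4.60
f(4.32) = -358.86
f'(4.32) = -226.44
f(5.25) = -611.55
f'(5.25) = -319.56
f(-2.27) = -0.52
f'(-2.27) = -12.60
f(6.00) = -883.00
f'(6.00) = -406.00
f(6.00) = -883.00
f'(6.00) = -406.00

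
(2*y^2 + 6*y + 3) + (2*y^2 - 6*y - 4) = 4*y^2 - 1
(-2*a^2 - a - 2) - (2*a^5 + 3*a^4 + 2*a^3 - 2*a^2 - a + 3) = -2*a^5 - 3*a^4 - 2*a^3 - 5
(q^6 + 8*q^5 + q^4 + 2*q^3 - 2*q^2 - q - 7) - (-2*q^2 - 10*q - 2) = q^6 + 8*q^5 + q^4 + 2*q^3 + 9*q - 5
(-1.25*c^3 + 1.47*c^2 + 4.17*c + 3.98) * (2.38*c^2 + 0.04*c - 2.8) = -2.975*c^5 + 3.4486*c^4 + 13.4834*c^3 + 5.5232*c^2 - 11.5168*c - 11.144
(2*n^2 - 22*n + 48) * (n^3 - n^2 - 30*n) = 2*n^5 - 24*n^4 + 10*n^3 + 612*n^2 - 1440*n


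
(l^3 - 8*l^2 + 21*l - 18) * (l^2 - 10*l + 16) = l^5 - 18*l^4 + 117*l^3 - 356*l^2 + 516*l - 288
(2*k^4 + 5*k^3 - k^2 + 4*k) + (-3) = 2*k^4 + 5*k^3 - k^2 + 4*k - 3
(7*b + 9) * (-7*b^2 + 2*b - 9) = -49*b^3 - 49*b^2 - 45*b - 81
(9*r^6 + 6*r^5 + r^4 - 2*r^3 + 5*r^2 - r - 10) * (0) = 0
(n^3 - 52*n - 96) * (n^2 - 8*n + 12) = n^5 - 8*n^4 - 40*n^3 + 320*n^2 + 144*n - 1152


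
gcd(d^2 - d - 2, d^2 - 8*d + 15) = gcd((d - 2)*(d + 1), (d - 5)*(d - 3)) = 1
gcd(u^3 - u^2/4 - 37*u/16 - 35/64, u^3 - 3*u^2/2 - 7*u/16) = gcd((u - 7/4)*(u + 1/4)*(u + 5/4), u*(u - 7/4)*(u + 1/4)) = u^2 - 3*u/2 - 7/16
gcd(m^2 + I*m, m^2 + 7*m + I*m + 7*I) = m + I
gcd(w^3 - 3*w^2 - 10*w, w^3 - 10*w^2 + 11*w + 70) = w^2 - 3*w - 10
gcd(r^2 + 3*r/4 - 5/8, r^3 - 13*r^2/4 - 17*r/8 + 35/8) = r + 5/4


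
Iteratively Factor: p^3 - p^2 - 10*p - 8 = (p + 1)*(p^2 - 2*p - 8) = (p + 1)*(p + 2)*(p - 4)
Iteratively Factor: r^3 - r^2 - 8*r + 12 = (r - 2)*(r^2 + r - 6) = (r - 2)^2*(r + 3)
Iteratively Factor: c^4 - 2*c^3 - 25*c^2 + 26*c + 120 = (c - 5)*(c^3 + 3*c^2 - 10*c - 24) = (c - 5)*(c + 2)*(c^2 + c - 12) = (c - 5)*(c + 2)*(c + 4)*(c - 3)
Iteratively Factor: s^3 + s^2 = (s)*(s^2 + s) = s*(s + 1)*(s)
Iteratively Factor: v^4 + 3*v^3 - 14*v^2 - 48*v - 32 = (v + 2)*(v^3 + v^2 - 16*v - 16) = (v + 1)*(v + 2)*(v^2 - 16) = (v + 1)*(v + 2)*(v + 4)*(v - 4)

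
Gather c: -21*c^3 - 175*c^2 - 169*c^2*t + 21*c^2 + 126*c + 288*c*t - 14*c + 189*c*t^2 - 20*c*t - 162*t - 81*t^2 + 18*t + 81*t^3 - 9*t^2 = -21*c^3 + c^2*(-169*t - 154) + c*(189*t^2 + 268*t + 112) + 81*t^3 - 90*t^2 - 144*t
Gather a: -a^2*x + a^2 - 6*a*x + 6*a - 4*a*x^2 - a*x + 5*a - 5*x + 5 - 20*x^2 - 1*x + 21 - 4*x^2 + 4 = a^2*(1 - x) + a*(-4*x^2 - 7*x + 11) - 24*x^2 - 6*x + 30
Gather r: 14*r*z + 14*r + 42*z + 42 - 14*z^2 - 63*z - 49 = r*(14*z + 14) - 14*z^2 - 21*z - 7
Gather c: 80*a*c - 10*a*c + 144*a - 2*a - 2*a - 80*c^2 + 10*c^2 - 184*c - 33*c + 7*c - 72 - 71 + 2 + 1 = 140*a - 70*c^2 + c*(70*a - 210) - 140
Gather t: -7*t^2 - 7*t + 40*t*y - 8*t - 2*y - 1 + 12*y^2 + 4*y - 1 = -7*t^2 + t*(40*y - 15) + 12*y^2 + 2*y - 2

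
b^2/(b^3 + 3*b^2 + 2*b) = b/(b^2 + 3*b + 2)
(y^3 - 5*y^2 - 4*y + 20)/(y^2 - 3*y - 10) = y - 2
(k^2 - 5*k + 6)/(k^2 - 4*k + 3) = (k - 2)/(k - 1)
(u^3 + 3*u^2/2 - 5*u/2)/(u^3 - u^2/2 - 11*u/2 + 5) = u/(u - 2)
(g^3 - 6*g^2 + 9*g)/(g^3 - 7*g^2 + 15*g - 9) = g/(g - 1)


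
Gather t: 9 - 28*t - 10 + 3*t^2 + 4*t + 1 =3*t^2 - 24*t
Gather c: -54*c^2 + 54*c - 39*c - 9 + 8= -54*c^2 + 15*c - 1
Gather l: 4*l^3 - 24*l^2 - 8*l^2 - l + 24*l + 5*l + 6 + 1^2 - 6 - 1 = 4*l^3 - 32*l^2 + 28*l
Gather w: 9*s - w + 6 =9*s - w + 6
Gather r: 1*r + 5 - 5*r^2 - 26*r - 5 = -5*r^2 - 25*r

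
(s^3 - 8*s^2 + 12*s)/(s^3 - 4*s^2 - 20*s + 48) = s/(s + 4)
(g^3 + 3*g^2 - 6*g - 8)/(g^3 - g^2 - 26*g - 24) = (g - 2)/(g - 6)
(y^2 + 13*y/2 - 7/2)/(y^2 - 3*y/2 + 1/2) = (y + 7)/(y - 1)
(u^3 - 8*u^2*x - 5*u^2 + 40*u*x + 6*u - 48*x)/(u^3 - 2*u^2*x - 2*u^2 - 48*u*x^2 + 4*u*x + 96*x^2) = (u - 3)/(u + 6*x)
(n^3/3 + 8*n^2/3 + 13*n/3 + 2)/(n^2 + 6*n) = (n^2 + 2*n + 1)/(3*n)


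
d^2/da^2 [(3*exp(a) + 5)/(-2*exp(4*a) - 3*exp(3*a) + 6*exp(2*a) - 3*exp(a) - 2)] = (-108*exp(8*a) - 518*exp(7*a) - 726*exp(6*a) + 639*exp(5*a) + 1284*exp(4*a) - 310*exp(3*a) + 324*exp(2*a) - 267*exp(a) + 18)*exp(a)/(8*exp(12*a) + 36*exp(11*a) - 18*exp(10*a) - 153*exp(9*a) + 186*exp(8*a) + 261*exp(7*a) - 576*exp(6*a) + 261*exp(5*a) + 186*exp(4*a) - 153*exp(3*a) - 18*exp(2*a) + 36*exp(a) + 8)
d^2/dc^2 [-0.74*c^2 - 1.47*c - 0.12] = -1.48000000000000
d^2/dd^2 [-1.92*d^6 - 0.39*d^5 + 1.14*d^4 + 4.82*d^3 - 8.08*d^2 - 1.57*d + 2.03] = -57.6*d^4 - 7.8*d^3 + 13.68*d^2 + 28.92*d - 16.16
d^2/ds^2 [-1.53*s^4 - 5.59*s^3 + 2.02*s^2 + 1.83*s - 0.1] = -18.36*s^2 - 33.54*s + 4.04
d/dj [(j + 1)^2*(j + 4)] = 3*(j + 1)*(j + 3)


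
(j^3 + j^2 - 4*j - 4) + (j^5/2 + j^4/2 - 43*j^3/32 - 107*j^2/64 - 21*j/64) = j^5/2 + j^4/2 - 11*j^3/32 - 43*j^2/64 - 277*j/64 - 4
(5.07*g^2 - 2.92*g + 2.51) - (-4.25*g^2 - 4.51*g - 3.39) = 9.32*g^2 + 1.59*g + 5.9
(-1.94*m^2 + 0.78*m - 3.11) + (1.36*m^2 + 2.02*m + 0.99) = -0.58*m^2 + 2.8*m - 2.12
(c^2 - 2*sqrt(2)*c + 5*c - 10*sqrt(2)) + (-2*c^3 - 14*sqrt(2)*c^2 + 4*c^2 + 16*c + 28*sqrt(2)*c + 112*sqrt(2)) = -2*c^3 - 14*sqrt(2)*c^2 + 5*c^2 + 21*c + 26*sqrt(2)*c + 102*sqrt(2)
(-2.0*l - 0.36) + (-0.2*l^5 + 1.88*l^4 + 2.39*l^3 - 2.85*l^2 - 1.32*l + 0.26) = -0.2*l^5 + 1.88*l^4 + 2.39*l^3 - 2.85*l^2 - 3.32*l - 0.1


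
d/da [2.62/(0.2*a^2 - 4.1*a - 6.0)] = (10.742 - 1.048*a)/(-0.2*a^2 + 4.1*a + 6.0)^2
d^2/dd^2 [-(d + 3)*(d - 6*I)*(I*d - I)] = I*(-6*d - 4 + 12*I)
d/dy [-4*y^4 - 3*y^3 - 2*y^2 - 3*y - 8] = -16*y^3 - 9*y^2 - 4*y - 3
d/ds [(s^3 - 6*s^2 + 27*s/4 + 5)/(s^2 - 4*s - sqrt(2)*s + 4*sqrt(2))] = (s^2 - 2*sqrt(2)*s + 5/4 + 2*sqrt(2))/(s^2 - 2*sqrt(2)*s + 2)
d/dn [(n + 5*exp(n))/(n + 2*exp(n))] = 3*(n - 1)*exp(n)/(n^2 + 4*n*exp(n) + 4*exp(2*n))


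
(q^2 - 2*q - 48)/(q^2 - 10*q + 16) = (q + 6)/(q - 2)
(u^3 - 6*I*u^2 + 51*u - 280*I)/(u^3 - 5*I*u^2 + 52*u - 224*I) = (u - 5*I)/(u - 4*I)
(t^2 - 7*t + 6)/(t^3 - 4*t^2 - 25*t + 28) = (t - 6)/(t^2 - 3*t - 28)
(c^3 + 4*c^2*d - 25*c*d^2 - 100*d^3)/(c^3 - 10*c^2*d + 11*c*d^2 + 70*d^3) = (c^2 + 9*c*d + 20*d^2)/(c^2 - 5*c*d - 14*d^2)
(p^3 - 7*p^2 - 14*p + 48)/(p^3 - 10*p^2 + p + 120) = (p - 2)/(p - 5)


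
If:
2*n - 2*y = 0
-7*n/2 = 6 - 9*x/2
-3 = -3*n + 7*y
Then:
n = -3/4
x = 3/4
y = -3/4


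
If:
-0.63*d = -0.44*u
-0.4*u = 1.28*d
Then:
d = 0.00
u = 0.00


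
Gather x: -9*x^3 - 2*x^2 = -9*x^3 - 2*x^2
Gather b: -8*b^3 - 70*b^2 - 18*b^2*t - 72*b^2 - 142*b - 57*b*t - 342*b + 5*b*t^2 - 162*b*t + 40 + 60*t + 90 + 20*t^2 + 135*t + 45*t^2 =-8*b^3 + b^2*(-18*t - 142) + b*(5*t^2 - 219*t - 484) + 65*t^2 + 195*t + 130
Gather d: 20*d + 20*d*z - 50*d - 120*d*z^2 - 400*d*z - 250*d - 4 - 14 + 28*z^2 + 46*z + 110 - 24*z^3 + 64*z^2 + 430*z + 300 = d*(-120*z^2 - 380*z - 280) - 24*z^3 + 92*z^2 + 476*z + 392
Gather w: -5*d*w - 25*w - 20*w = w*(-5*d - 45)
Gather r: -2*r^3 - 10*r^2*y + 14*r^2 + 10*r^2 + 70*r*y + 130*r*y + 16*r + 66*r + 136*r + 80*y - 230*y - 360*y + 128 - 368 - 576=-2*r^3 + r^2*(24 - 10*y) + r*(200*y + 218) - 510*y - 816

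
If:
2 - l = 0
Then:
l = 2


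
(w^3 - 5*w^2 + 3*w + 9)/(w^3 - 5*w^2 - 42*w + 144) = (w^2 - 2*w - 3)/(w^2 - 2*w - 48)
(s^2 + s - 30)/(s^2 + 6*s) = (s - 5)/s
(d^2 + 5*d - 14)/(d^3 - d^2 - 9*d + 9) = (d^2 + 5*d - 14)/(d^3 - d^2 - 9*d + 9)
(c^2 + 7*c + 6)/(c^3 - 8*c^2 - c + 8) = (c + 6)/(c^2 - 9*c + 8)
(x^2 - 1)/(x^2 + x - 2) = (x + 1)/(x + 2)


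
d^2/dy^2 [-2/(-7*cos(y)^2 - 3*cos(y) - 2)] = 2*(-196*sin(y)^4 + 51*sin(y)^2 + 339*cos(y)/4 - 63*cos(3*y)/4 + 135)/(-7*sin(y)^2 + 3*cos(y) + 9)^3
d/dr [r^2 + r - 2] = 2*r + 1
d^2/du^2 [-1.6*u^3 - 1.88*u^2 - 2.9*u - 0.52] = -9.6*u - 3.76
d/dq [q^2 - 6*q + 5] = 2*q - 6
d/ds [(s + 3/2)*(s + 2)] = 2*s + 7/2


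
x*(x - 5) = x^2 - 5*x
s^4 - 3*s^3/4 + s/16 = s*(s - 1/2)^2*(s + 1/4)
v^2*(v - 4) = v^3 - 4*v^2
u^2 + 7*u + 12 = (u + 3)*(u + 4)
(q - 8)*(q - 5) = q^2 - 13*q + 40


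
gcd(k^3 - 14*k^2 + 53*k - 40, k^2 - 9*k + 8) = k^2 - 9*k + 8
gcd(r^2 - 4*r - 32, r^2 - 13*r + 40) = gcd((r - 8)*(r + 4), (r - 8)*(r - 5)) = r - 8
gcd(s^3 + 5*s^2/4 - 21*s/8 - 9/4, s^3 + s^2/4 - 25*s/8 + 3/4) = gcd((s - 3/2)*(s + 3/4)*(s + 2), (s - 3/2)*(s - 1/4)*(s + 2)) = s^2 + s/2 - 3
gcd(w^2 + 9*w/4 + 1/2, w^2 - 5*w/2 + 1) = 1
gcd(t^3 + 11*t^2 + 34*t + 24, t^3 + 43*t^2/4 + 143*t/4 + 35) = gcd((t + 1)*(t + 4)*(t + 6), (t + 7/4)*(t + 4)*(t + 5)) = t + 4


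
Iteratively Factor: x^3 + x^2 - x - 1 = (x + 1)*(x^2 - 1) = (x - 1)*(x + 1)*(x + 1)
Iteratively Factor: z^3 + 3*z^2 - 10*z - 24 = (z + 2)*(z^2 + z - 12) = (z + 2)*(z + 4)*(z - 3)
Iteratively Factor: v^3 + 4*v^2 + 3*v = (v + 1)*(v^2 + 3*v) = v*(v + 1)*(v + 3)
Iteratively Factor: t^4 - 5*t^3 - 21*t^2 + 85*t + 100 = (t + 4)*(t^3 - 9*t^2 + 15*t + 25) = (t - 5)*(t + 4)*(t^2 - 4*t - 5) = (t - 5)*(t + 1)*(t + 4)*(t - 5)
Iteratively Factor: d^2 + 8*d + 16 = (d + 4)*(d + 4)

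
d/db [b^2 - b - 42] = 2*b - 1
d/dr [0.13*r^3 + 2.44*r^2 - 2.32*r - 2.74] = 0.39*r^2 + 4.88*r - 2.32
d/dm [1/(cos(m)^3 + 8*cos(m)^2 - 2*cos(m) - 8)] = (3*cos(m)^2 + 16*cos(m) - 2)*sin(m)/(cos(m)^3 + 8*cos(m)^2 - 2*cos(m) - 8)^2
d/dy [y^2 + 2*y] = 2*y + 2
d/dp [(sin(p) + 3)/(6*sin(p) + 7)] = -11*cos(p)/(6*sin(p) + 7)^2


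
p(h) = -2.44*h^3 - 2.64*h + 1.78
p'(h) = -7.32*h^2 - 2.64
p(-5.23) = 364.64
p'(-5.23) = -202.86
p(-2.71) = 57.50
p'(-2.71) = -56.40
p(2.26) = -32.35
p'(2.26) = -40.03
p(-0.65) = 4.17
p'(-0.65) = -5.73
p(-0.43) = 3.11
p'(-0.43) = -3.99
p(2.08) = -25.67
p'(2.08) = -34.31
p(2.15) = -28.15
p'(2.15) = -36.48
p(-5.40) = 400.25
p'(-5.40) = -216.09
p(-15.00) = 8276.38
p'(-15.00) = -1649.64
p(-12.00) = 4249.78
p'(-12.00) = -1056.72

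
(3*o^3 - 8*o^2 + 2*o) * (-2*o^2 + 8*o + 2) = -6*o^5 + 40*o^4 - 62*o^3 + 4*o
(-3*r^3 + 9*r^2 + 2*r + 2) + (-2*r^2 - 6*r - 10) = -3*r^3 + 7*r^2 - 4*r - 8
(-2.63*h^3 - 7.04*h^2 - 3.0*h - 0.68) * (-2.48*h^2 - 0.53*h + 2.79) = 6.5224*h^5 + 18.8531*h^4 + 3.8335*h^3 - 16.3652*h^2 - 8.0096*h - 1.8972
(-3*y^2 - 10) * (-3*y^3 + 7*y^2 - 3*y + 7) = 9*y^5 - 21*y^4 + 39*y^3 - 91*y^2 + 30*y - 70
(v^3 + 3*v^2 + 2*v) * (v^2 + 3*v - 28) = v^5 + 6*v^4 - 17*v^3 - 78*v^2 - 56*v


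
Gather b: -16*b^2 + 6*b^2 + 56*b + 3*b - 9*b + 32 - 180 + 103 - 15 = -10*b^2 + 50*b - 60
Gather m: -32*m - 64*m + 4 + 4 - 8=-96*m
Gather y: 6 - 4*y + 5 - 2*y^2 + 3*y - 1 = -2*y^2 - y + 10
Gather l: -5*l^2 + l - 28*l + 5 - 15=-5*l^2 - 27*l - 10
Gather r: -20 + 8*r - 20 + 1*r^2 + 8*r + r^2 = 2*r^2 + 16*r - 40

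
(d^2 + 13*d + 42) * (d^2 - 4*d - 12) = d^4 + 9*d^3 - 22*d^2 - 324*d - 504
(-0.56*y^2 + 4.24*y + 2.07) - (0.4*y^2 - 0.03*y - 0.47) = -0.96*y^2 + 4.27*y + 2.54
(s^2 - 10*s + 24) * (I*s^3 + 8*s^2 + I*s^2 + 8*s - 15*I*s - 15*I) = I*s^5 + 8*s^4 - 9*I*s^4 - 72*s^3 - I*s^3 + 112*s^2 + 159*I*s^2 + 192*s - 210*I*s - 360*I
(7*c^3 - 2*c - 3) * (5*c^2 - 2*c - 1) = 35*c^5 - 14*c^4 - 17*c^3 - 11*c^2 + 8*c + 3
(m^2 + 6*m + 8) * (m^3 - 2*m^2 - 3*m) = m^5 + 4*m^4 - 7*m^3 - 34*m^2 - 24*m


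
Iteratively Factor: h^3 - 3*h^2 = (h - 3)*(h^2) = h*(h - 3)*(h)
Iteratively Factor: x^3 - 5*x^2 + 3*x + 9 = (x - 3)*(x^2 - 2*x - 3) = (x - 3)*(x + 1)*(x - 3)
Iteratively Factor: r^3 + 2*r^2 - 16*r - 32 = (r + 2)*(r^2 - 16) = (r - 4)*(r + 2)*(r + 4)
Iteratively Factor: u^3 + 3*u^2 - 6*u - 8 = (u + 1)*(u^2 + 2*u - 8) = (u + 1)*(u + 4)*(u - 2)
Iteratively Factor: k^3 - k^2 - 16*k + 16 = (k - 1)*(k^2 - 16) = (k - 4)*(k - 1)*(k + 4)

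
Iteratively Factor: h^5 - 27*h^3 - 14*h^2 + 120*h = (h + 4)*(h^4 - 4*h^3 - 11*h^2 + 30*h) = h*(h + 4)*(h^3 - 4*h^2 - 11*h + 30) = h*(h - 5)*(h + 4)*(h^2 + h - 6) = h*(h - 5)*(h - 2)*(h + 4)*(h + 3)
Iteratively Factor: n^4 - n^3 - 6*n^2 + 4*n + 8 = (n - 2)*(n^3 + n^2 - 4*n - 4) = (n - 2)^2*(n^2 + 3*n + 2) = (n - 2)^2*(n + 1)*(n + 2)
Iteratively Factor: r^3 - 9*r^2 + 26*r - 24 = (r - 2)*(r^2 - 7*r + 12) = (r - 3)*(r - 2)*(r - 4)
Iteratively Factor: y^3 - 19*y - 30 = (y + 3)*(y^2 - 3*y - 10) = (y - 5)*(y + 3)*(y + 2)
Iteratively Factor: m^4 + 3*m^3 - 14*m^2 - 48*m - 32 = (m - 4)*(m^3 + 7*m^2 + 14*m + 8) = (m - 4)*(m + 1)*(m^2 + 6*m + 8) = (m - 4)*(m + 1)*(m + 2)*(m + 4)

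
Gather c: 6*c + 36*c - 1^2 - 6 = 42*c - 7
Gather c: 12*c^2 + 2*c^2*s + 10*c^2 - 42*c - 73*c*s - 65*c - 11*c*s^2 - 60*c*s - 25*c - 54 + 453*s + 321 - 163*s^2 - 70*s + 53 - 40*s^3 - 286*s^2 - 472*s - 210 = c^2*(2*s + 22) + c*(-11*s^2 - 133*s - 132) - 40*s^3 - 449*s^2 - 89*s + 110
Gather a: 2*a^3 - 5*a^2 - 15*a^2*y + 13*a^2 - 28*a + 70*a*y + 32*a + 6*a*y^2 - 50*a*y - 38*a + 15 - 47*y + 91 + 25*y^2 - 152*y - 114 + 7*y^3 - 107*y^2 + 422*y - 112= 2*a^3 + a^2*(8 - 15*y) + a*(6*y^2 + 20*y - 34) + 7*y^3 - 82*y^2 + 223*y - 120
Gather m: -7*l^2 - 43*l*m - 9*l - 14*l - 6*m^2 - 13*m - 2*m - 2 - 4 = -7*l^2 - 23*l - 6*m^2 + m*(-43*l - 15) - 6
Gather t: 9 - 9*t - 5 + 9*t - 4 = 0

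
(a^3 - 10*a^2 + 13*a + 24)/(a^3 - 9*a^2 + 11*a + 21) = (a - 8)/(a - 7)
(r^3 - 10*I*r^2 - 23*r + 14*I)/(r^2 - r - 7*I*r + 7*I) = (r^2 - 3*I*r - 2)/(r - 1)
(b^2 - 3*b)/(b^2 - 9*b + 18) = b/(b - 6)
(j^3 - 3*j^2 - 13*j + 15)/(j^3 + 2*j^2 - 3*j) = (j - 5)/j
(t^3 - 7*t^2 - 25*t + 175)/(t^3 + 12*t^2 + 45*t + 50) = (t^2 - 12*t + 35)/(t^2 + 7*t + 10)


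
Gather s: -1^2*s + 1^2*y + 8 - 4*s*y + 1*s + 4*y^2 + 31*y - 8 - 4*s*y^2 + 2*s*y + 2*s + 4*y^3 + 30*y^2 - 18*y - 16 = s*(-4*y^2 - 2*y + 2) + 4*y^3 + 34*y^2 + 14*y - 16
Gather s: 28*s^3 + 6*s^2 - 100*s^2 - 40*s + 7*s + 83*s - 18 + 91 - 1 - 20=28*s^3 - 94*s^2 + 50*s + 52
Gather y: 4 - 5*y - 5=-5*y - 1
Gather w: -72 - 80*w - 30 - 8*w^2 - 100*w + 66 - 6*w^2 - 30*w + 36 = -14*w^2 - 210*w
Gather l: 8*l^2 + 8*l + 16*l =8*l^2 + 24*l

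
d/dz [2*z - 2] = 2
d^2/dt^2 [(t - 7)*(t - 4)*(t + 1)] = 6*t - 20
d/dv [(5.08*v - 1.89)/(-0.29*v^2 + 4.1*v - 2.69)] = (1.4732*v^2 - 1.0962*v - 5.9162)/(0.0841*v^4 - 2.378*v^3 + 18.3702*v^2 - 22.058*v + 7.2361)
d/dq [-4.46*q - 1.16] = -4.46000000000000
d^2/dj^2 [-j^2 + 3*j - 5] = -2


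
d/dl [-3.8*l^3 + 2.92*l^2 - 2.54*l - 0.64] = -11.4*l^2 + 5.84*l - 2.54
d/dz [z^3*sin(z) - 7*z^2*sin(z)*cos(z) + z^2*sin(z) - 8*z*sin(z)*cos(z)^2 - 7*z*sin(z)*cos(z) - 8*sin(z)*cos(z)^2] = z^3*cos(z) + 3*z^2*sin(z) + z^2*cos(z) - 7*z^2*cos(2*z) + 2*z*sin(z) - 7*sqrt(2)*z*sin(2*z + pi/4) - 2*z*cos(z) - 6*z*cos(3*z) + 6*sin(z) - 7*sin(2*z)/2 - 2*sin(3*z) - 8*sqrt(2)*sin(z + pi/4) + 6*cos(z) - 6*cos(3*z)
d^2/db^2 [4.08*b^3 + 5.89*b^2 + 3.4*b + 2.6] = 24.48*b + 11.78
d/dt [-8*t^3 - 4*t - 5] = -24*t^2 - 4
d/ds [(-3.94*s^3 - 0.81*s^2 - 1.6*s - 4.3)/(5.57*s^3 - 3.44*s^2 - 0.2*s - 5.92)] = (18.0653*s^4 + 19.4*s^3 + 136.4854*s^2 - 19.9936*s + 8.612)/(31.0249*s^6 - 38.3216*s^5 + 9.6056*s^4 - 64.5728*s^3 + 40.7696*s^2 + 2.368*s + 35.0464)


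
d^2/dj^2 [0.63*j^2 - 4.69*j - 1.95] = 1.26000000000000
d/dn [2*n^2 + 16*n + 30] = 4*n + 16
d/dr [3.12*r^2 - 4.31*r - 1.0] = 6.24*r - 4.31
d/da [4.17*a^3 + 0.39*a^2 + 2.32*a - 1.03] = 12.51*a^2 + 0.78*a + 2.32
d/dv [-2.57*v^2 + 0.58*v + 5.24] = 0.58 - 5.14*v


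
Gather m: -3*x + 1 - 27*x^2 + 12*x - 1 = -27*x^2 + 9*x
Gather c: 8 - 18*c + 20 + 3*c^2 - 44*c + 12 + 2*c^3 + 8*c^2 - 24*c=2*c^3 + 11*c^2 - 86*c + 40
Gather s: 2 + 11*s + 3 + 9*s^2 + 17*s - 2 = 9*s^2 + 28*s + 3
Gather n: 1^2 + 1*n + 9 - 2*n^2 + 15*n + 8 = -2*n^2 + 16*n + 18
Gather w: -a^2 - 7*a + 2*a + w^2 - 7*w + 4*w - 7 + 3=-a^2 - 5*a + w^2 - 3*w - 4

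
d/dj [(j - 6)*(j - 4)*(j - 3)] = 3*j^2 - 26*j + 54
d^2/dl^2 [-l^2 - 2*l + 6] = -2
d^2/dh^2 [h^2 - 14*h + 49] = 2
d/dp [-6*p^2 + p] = 1 - 12*p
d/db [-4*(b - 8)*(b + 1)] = 28 - 8*b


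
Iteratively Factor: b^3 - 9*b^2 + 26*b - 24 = (b - 4)*(b^2 - 5*b + 6) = (b - 4)*(b - 3)*(b - 2)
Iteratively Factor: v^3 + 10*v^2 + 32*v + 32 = (v + 4)*(v^2 + 6*v + 8) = (v + 4)^2*(v + 2)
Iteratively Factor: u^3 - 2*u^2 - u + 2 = (u - 2)*(u^2 - 1) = (u - 2)*(u + 1)*(u - 1)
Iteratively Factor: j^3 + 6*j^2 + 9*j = (j)*(j^2 + 6*j + 9) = j*(j + 3)*(j + 3)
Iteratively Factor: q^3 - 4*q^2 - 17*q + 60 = (q + 4)*(q^2 - 8*q + 15) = (q - 3)*(q + 4)*(q - 5)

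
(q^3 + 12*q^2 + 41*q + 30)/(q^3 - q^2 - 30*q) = (q^2 + 7*q + 6)/(q*(q - 6))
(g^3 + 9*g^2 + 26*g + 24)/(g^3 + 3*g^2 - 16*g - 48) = (g + 2)/(g - 4)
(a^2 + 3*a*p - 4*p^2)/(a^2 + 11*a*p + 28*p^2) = (a - p)/(a + 7*p)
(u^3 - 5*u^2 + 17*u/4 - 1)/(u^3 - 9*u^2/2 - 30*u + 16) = (u^2 - 9*u/2 + 2)/(u^2 - 4*u - 32)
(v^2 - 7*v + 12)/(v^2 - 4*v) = (v - 3)/v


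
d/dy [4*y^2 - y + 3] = 8*y - 1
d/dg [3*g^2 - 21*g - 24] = 6*g - 21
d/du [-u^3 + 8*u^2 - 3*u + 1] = -3*u^2 + 16*u - 3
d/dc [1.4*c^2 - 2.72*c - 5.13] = 2.8*c - 2.72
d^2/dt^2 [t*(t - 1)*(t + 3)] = 6*t + 4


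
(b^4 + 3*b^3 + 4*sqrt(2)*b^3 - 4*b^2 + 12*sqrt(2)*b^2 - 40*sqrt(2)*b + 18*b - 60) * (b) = b^5 + 3*b^4 + 4*sqrt(2)*b^4 - 4*b^3 + 12*sqrt(2)*b^3 - 40*sqrt(2)*b^2 + 18*b^2 - 60*b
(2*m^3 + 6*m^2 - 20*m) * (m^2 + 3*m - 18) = 2*m^5 + 12*m^4 - 38*m^3 - 168*m^2 + 360*m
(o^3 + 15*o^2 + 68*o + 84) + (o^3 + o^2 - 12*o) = 2*o^3 + 16*o^2 + 56*o + 84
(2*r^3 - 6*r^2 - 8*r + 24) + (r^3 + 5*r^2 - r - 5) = 3*r^3 - r^2 - 9*r + 19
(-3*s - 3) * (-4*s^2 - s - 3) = 12*s^3 + 15*s^2 + 12*s + 9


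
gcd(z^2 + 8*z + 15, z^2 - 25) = z + 5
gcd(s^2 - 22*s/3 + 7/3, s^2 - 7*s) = s - 7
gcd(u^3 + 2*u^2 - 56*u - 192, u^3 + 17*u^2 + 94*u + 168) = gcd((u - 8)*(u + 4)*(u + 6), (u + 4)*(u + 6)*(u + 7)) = u^2 + 10*u + 24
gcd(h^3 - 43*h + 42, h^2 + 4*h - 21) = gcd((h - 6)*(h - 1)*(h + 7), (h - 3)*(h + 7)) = h + 7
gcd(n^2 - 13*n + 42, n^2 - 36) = n - 6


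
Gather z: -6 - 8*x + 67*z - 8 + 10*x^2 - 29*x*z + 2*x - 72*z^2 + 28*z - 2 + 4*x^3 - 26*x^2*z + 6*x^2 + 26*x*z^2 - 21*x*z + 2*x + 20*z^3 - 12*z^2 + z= 4*x^3 + 16*x^2 - 4*x + 20*z^3 + z^2*(26*x - 84) + z*(-26*x^2 - 50*x + 96) - 16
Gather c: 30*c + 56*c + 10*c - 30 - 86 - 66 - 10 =96*c - 192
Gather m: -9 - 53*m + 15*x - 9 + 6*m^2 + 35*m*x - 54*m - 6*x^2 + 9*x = 6*m^2 + m*(35*x - 107) - 6*x^2 + 24*x - 18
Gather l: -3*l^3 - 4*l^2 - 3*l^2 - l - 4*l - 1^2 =-3*l^3 - 7*l^2 - 5*l - 1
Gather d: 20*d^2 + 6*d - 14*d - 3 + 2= 20*d^2 - 8*d - 1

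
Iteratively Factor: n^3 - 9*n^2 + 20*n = (n - 5)*(n^2 - 4*n) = n*(n - 5)*(n - 4)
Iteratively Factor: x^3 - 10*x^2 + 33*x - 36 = (x - 3)*(x^2 - 7*x + 12) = (x - 3)^2*(x - 4)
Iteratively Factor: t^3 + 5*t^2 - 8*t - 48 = (t - 3)*(t^2 + 8*t + 16) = (t - 3)*(t + 4)*(t + 4)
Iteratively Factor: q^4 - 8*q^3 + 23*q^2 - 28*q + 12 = (q - 2)*(q^3 - 6*q^2 + 11*q - 6) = (q - 2)*(q - 1)*(q^2 - 5*q + 6) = (q - 2)^2*(q - 1)*(q - 3)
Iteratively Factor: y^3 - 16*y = (y)*(y^2 - 16) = y*(y - 4)*(y + 4)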